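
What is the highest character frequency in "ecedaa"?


Input: ecedaa
Character counts:
  'a': 2
  'c': 1
  'd': 1
  'e': 2
Maximum frequency: 2

2


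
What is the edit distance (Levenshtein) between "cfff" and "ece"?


Computing edit distance: "cfff" -> "ece"
DP table:
           e    c    e
      0    1    2    3
  c   1    1    1    2
  f   2    2    2    2
  f   3    3    3    3
  f   4    4    4    4
Edit distance = dp[4][3] = 4

4


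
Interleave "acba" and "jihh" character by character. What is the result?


Interleaving "acba" and "jihh":
  Position 0: 'a' from first, 'j' from second => "aj"
  Position 1: 'c' from first, 'i' from second => "ci"
  Position 2: 'b' from first, 'h' from second => "bh"
  Position 3: 'a' from first, 'h' from second => "ah"
Result: ajcibhah

ajcibhah


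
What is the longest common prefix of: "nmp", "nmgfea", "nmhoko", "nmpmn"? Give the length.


Words: nmp, nmgfea, nmhoko, nmpmn
  Position 0: all 'n' => match
  Position 1: all 'm' => match
  Position 2: ('p', 'g', 'h', 'p') => mismatch, stop
LCP = "nm" (length 2)

2


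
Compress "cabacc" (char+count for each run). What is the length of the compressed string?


Input: cabacc
Runs:
  'c' x 1 => "c1"
  'a' x 1 => "a1"
  'b' x 1 => "b1"
  'a' x 1 => "a1"
  'c' x 2 => "c2"
Compressed: "c1a1b1a1c2"
Compressed length: 10

10


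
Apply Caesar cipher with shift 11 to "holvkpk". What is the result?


Caesar cipher: shift "holvkpk" by 11
  'h' (pos 7) + 11 = pos 18 = 's'
  'o' (pos 14) + 11 = pos 25 = 'z'
  'l' (pos 11) + 11 = pos 22 = 'w'
  'v' (pos 21) + 11 = pos 6 = 'g'
  'k' (pos 10) + 11 = pos 21 = 'v'
  'p' (pos 15) + 11 = pos 0 = 'a'
  'k' (pos 10) + 11 = pos 21 = 'v'
Result: szwgvav

szwgvav


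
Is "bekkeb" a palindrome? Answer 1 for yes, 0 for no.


Input: bekkeb
Reversed: bekkeb
  Compare pos 0 ('b') with pos 5 ('b'): match
  Compare pos 1 ('e') with pos 4 ('e'): match
  Compare pos 2 ('k') with pos 3 ('k'): match
Result: palindrome

1


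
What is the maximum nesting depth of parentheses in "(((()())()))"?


Input: "(((()())()))"
Tracking depth:
  Position 0 '(': depth becomes 1
  Position 1 '(': depth becomes 2
  Position 2 '(': depth becomes 3
  Position 3 '(': depth becomes 4
  Position 4 ')': depth becomes 3
  Position 5 '(': depth becomes 4
  Position 6 ')': depth becomes 3
  Position 7 ')': depth becomes 2
  Position 8 '(': depth becomes 3
  Position 9 ')': depth becomes 2
  Position 10 ')': depth becomes 1
  Position 11 ')': depth becomes 0
Maximum depth reached: 4

4


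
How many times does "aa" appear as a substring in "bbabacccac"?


Searching for "aa" in "bbabacccac"
Scanning each position:
  Position 0: "bb" => no
  Position 1: "ba" => no
  Position 2: "ab" => no
  Position 3: "ba" => no
  Position 4: "ac" => no
  Position 5: "cc" => no
  Position 6: "cc" => no
  Position 7: "ca" => no
  Position 8: "ac" => no
Total occurrences: 0

0


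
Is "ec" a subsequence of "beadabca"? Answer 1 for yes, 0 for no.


Check if "ec" is a subsequence of "beadabca"
Greedy scan:
  Position 0 ('b'): no match needed
  Position 1 ('e'): matches sub[0] = 'e'
  Position 2 ('a'): no match needed
  Position 3 ('d'): no match needed
  Position 4 ('a'): no match needed
  Position 5 ('b'): no match needed
  Position 6 ('c'): matches sub[1] = 'c'
  Position 7 ('a'): no match needed
All 2 characters matched => is a subsequence

1


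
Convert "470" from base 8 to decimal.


Input: "470" in base 8
Positional expansion:
  Digit '4' (value 4) x 8^2 = 256
  Digit '7' (value 7) x 8^1 = 56
  Digit '0' (value 0) x 8^0 = 0
Sum = 312

312


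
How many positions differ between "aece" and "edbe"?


Comparing "aece" and "edbe" position by position:
  Position 0: 'a' vs 'e' => DIFFER
  Position 1: 'e' vs 'd' => DIFFER
  Position 2: 'c' vs 'b' => DIFFER
  Position 3: 'e' vs 'e' => same
Positions that differ: 3

3


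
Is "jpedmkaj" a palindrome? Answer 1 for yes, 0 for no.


Input: jpedmkaj
Reversed: jakmdepj
  Compare pos 0 ('j') with pos 7 ('j'): match
  Compare pos 1 ('p') with pos 6 ('a'): MISMATCH
  Compare pos 2 ('e') with pos 5 ('k'): MISMATCH
  Compare pos 3 ('d') with pos 4 ('m'): MISMATCH
Result: not a palindrome

0


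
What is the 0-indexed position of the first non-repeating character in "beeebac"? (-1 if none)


Input: beeebac
Character frequencies:
  'a': 1
  'b': 2
  'c': 1
  'e': 3
Scanning left to right for freq == 1:
  Position 0 ('b'): freq=2, skip
  Position 1 ('e'): freq=3, skip
  Position 2 ('e'): freq=3, skip
  Position 3 ('e'): freq=3, skip
  Position 4 ('b'): freq=2, skip
  Position 5 ('a'): unique! => answer = 5

5


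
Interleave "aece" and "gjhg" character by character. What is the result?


Interleaving "aece" and "gjhg":
  Position 0: 'a' from first, 'g' from second => "ag"
  Position 1: 'e' from first, 'j' from second => "ej"
  Position 2: 'c' from first, 'h' from second => "ch"
  Position 3: 'e' from first, 'g' from second => "eg"
Result: agejcheg

agejcheg


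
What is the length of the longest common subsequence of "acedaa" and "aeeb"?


LCS of "acedaa" and "aeeb"
DP table:
           a    e    e    b
      0    0    0    0    0
  a   0    1    1    1    1
  c   0    1    1    1    1
  e   0    1    2    2    2
  d   0    1    2    2    2
  a   0    1    2    2    2
  a   0    1    2    2    2
LCS length = dp[6][4] = 2

2


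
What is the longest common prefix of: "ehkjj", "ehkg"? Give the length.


Words: ehkjj, ehkg
  Position 0: all 'e' => match
  Position 1: all 'h' => match
  Position 2: all 'k' => match
  Position 3: ('j', 'g') => mismatch, stop
LCP = "ehk" (length 3)

3


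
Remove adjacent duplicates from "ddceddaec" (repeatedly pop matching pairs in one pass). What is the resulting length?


Input: ddceddaec
Stack-based adjacent duplicate removal:
  Read 'd': push. Stack: d
  Read 'd': matches stack top 'd' => pop. Stack: (empty)
  Read 'c': push. Stack: c
  Read 'e': push. Stack: ce
  Read 'd': push. Stack: ced
  Read 'd': matches stack top 'd' => pop. Stack: ce
  Read 'a': push. Stack: cea
  Read 'e': push. Stack: ceae
  Read 'c': push. Stack: ceaec
Final stack: "ceaec" (length 5)

5


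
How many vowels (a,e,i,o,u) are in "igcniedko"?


Input: igcniedko
Checking each character:
  'i' at position 0: vowel (running total: 1)
  'g' at position 1: consonant
  'c' at position 2: consonant
  'n' at position 3: consonant
  'i' at position 4: vowel (running total: 2)
  'e' at position 5: vowel (running total: 3)
  'd' at position 6: consonant
  'k' at position 7: consonant
  'o' at position 8: vowel (running total: 4)
Total vowels: 4

4


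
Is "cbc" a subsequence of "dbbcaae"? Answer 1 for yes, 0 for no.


Check if "cbc" is a subsequence of "dbbcaae"
Greedy scan:
  Position 0 ('d'): no match needed
  Position 1 ('b'): no match needed
  Position 2 ('b'): no match needed
  Position 3 ('c'): matches sub[0] = 'c'
  Position 4 ('a'): no match needed
  Position 5 ('a'): no match needed
  Position 6 ('e'): no match needed
Only matched 1/3 characters => not a subsequence

0


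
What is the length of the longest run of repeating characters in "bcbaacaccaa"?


Input: "bcbaacaccaa"
Scanning for longest run:
  Position 1 ('c'): new char, reset run to 1
  Position 2 ('b'): new char, reset run to 1
  Position 3 ('a'): new char, reset run to 1
  Position 4 ('a'): continues run of 'a', length=2
  Position 5 ('c'): new char, reset run to 1
  Position 6 ('a'): new char, reset run to 1
  Position 7 ('c'): new char, reset run to 1
  Position 8 ('c'): continues run of 'c', length=2
  Position 9 ('a'): new char, reset run to 1
  Position 10 ('a'): continues run of 'a', length=2
Longest run: 'a' with length 2

2


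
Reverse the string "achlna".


Input: achlna
Reading characters right to left:
  Position 5: 'a'
  Position 4: 'n'
  Position 3: 'l'
  Position 2: 'h'
  Position 1: 'c'
  Position 0: 'a'
Reversed: anlhca

anlhca


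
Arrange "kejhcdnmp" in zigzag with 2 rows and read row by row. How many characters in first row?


Zigzag "kejhcdnmp" into 2 rows:
Placing characters:
  'k' => row 0
  'e' => row 1
  'j' => row 0
  'h' => row 1
  'c' => row 0
  'd' => row 1
  'n' => row 0
  'm' => row 1
  'p' => row 0
Rows:
  Row 0: "kjcnp"
  Row 1: "ehdm"
First row length: 5

5


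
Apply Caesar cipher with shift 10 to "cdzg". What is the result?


Caesar cipher: shift "cdzg" by 10
  'c' (pos 2) + 10 = pos 12 = 'm'
  'd' (pos 3) + 10 = pos 13 = 'n'
  'z' (pos 25) + 10 = pos 9 = 'j'
  'g' (pos 6) + 10 = pos 16 = 'q'
Result: mnjq

mnjq


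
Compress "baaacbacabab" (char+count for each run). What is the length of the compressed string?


Input: baaacbacabab
Runs:
  'b' x 1 => "b1"
  'a' x 3 => "a3"
  'c' x 1 => "c1"
  'b' x 1 => "b1"
  'a' x 1 => "a1"
  'c' x 1 => "c1"
  'a' x 1 => "a1"
  'b' x 1 => "b1"
  'a' x 1 => "a1"
  'b' x 1 => "b1"
Compressed: "b1a3c1b1a1c1a1b1a1b1"
Compressed length: 20

20


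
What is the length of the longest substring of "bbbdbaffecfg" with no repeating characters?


Input: "bbbdbaffecfg"
Sliding window (track last position of each char):
  Position 0 ('b'): window [0,0] length 1 -- new best
  Position 1 ('b'): repeat (last at 0), move window start to 1
  Position 1 ('b'): window [1,1] length 1
  Position 2 ('b'): repeat (last at 1), move window start to 2
  Position 2 ('b'): window [2,2] length 1
  Position 3 ('d'): window [2,3] length 2 -- new best
  Position 4 ('b'): repeat (last at 2), move window start to 3
  Position 4 ('b'): window [3,4] length 2
  Position 5 ('a'): window [3,5] length 3 -- new best
  Position 6 ('f'): window [3,6] length 4 -- new best
  Position 7 ('f'): repeat (last at 6), move window start to 7
  Position 7 ('f'): window [7,7] length 1
  Position 8 ('e'): window [7,8] length 2
  Position 9 ('c'): window [7,9] length 3
  Position 10 ('f'): repeat (last at 7), move window start to 8
  Position 10 ('f'): window [8,10] length 3
  Position 11 ('g'): window [8,11] length 4
Longest substring with no repeats: "dbaf" with length 4

4


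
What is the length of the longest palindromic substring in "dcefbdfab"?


Input: "dcefbdfab"
Checking substrings for palindromes:
  No multi-char palindromic substrings found
Longest palindromic substring: "d" with length 1

1


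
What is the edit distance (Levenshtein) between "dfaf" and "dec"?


Computing edit distance: "dfaf" -> "dec"
DP table:
           d    e    c
      0    1    2    3
  d   1    0    1    2
  f   2    1    1    2
  a   3    2    2    2
  f   4    3    3    3
Edit distance = dp[4][3] = 3

3


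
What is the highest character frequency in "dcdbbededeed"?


Input: dcdbbededeed
Character counts:
  'b': 2
  'c': 1
  'd': 5
  'e': 4
Maximum frequency: 5

5


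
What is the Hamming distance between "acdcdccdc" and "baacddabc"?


Comparing "acdcdccdc" and "baacddabc" position by position:
  Position 0: 'a' vs 'b' => differ
  Position 1: 'c' vs 'a' => differ
  Position 2: 'd' vs 'a' => differ
  Position 3: 'c' vs 'c' => same
  Position 4: 'd' vs 'd' => same
  Position 5: 'c' vs 'd' => differ
  Position 6: 'c' vs 'a' => differ
  Position 7: 'd' vs 'b' => differ
  Position 8: 'c' vs 'c' => same
Total differences (Hamming distance): 6

6


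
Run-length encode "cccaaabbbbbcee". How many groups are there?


Input: cccaaabbbbbcee
Scanning for consecutive runs:
  Group 1: 'c' x 3 (positions 0-2)
  Group 2: 'a' x 3 (positions 3-5)
  Group 3: 'b' x 5 (positions 6-10)
  Group 4: 'c' x 1 (positions 11-11)
  Group 5: 'e' x 2 (positions 12-13)
Total groups: 5

5


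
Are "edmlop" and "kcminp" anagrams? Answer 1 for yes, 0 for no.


Strings: "edmlop", "kcminp"
Sorted first:  delmop
Sorted second: cikmnp
Differ at position 0: 'd' vs 'c' => not anagrams

0


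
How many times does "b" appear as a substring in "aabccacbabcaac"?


Searching for "b" in "aabccacbabcaac"
Scanning each position:
  Position 0: "a" => no
  Position 1: "a" => no
  Position 2: "b" => MATCH
  Position 3: "c" => no
  Position 4: "c" => no
  Position 5: "a" => no
  Position 6: "c" => no
  Position 7: "b" => MATCH
  Position 8: "a" => no
  Position 9: "b" => MATCH
  Position 10: "c" => no
  Position 11: "a" => no
  Position 12: "a" => no
  Position 13: "c" => no
Total occurrences: 3

3


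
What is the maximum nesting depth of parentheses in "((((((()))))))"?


Input: "((((((()))))))"
Tracking depth:
  Position 0 '(': depth becomes 1
  Position 1 '(': depth becomes 2
  Position 2 '(': depth becomes 3
  Position 3 '(': depth becomes 4
  Position 4 '(': depth becomes 5
  Position 5 '(': depth becomes 6
  Position 6 '(': depth becomes 7
  Position 7 ')': depth becomes 6
  Position 8 ')': depth becomes 5
  Position 9 ')': depth becomes 4
  Position 10 ')': depth becomes 3
  Position 11 ')': depth becomes 2
  Position 12 ')': depth becomes 1
  Position 13 ')': depth becomes 0
Maximum depth reached: 7

7


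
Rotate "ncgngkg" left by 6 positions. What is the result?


Input: "ncgngkg", rotate left by 6
First 6 characters: "ncgngk"
Remaining characters: "g"
Concatenate remaining + first: "g" + "ncgngk" = "gncgngk"

gncgngk


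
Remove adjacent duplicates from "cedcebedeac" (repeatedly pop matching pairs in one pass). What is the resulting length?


Input: cedcebedeac
Stack-based adjacent duplicate removal:
  Read 'c': push. Stack: c
  Read 'e': push. Stack: ce
  Read 'd': push. Stack: ced
  Read 'c': push. Stack: cedc
  Read 'e': push. Stack: cedce
  Read 'b': push. Stack: cedceb
  Read 'e': push. Stack: cedcebe
  Read 'd': push. Stack: cedcebed
  Read 'e': push. Stack: cedcebede
  Read 'a': push. Stack: cedcebedea
  Read 'c': push. Stack: cedcebedeac
Final stack: "cedcebedeac" (length 11)

11


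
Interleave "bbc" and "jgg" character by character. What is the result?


Interleaving "bbc" and "jgg":
  Position 0: 'b' from first, 'j' from second => "bj"
  Position 1: 'b' from first, 'g' from second => "bg"
  Position 2: 'c' from first, 'g' from second => "cg"
Result: bjbgcg

bjbgcg


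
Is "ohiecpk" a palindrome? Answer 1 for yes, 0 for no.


Input: ohiecpk
Reversed: kpceiho
  Compare pos 0 ('o') with pos 6 ('k'): MISMATCH
  Compare pos 1 ('h') with pos 5 ('p'): MISMATCH
  Compare pos 2 ('i') with pos 4 ('c'): MISMATCH
Result: not a palindrome

0


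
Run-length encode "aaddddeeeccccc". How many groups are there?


Input: aaddddeeeccccc
Scanning for consecutive runs:
  Group 1: 'a' x 2 (positions 0-1)
  Group 2: 'd' x 4 (positions 2-5)
  Group 3: 'e' x 3 (positions 6-8)
  Group 4: 'c' x 5 (positions 9-13)
Total groups: 4

4


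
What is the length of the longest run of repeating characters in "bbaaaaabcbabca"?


Input: "bbaaaaabcbabca"
Scanning for longest run:
  Position 1 ('b'): continues run of 'b', length=2
  Position 2 ('a'): new char, reset run to 1
  Position 3 ('a'): continues run of 'a', length=2
  Position 4 ('a'): continues run of 'a', length=3
  Position 5 ('a'): continues run of 'a', length=4
  Position 6 ('a'): continues run of 'a', length=5
  Position 7 ('b'): new char, reset run to 1
  Position 8 ('c'): new char, reset run to 1
  Position 9 ('b'): new char, reset run to 1
  Position 10 ('a'): new char, reset run to 1
  Position 11 ('b'): new char, reset run to 1
  Position 12 ('c'): new char, reset run to 1
  Position 13 ('a'): new char, reset run to 1
Longest run: 'a' with length 5

5


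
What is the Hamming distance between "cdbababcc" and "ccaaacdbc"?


Comparing "cdbababcc" and "ccaaacdbc" position by position:
  Position 0: 'c' vs 'c' => same
  Position 1: 'd' vs 'c' => differ
  Position 2: 'b' vs 'a' => differ
  Position 3: 'a' vs 'a' => same
  Position 4: 'b' vs 'a' => differ
  Position 5: 'a' vs 'c' => differ
  Position 6: 'b' vs 'd' => differ
  Position 7: 'c' vs 'b' => differ
  Position 8: 'c' vs 'c' => same
Total differences (Hamming distance): 6

6


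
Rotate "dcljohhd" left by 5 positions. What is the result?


Input: "dcljohhd", rotate left by 5
First 5 characters: "dcljo"
Remaining characters: "hhd"
Concatenate remaining + first: "hhd" + "dcljo" = "hhddcljo"

hhddcljo


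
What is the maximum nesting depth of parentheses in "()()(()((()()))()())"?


Input: "()()(()((()()))()())"
Tracking depth:
  Position 0 '(': depth becomes 1
  Position 1 ')': depth becomes 0
  Position 2 '(': depth becomes 1
  Position 3 ')': depth becomes 0
  Position 4 '(': depth becomes 1
  Position 5 '(': depth becomes 2
  Position 6 ')': depth becomes 1
  Position 7 '(': depth becomes 2
  Position 8 '(': depth becomes 3
  Position 9 '(': depth becomes 4
  Position 10 ')': depth becomes 3
  Position 11 '(': depth becomes 4
  Position 12 ')': depth becomes 3
  Position 13 ')': depth becomes 2
  Position 14 ')': depth becomes 1
  Position 15 '(': depth becomes 2
  Position 16 ')': depth becomes 1
  Position 17 '(': depth becomes 2
  Position 18 ')': depth becomes 1
  Position 19 ')': depth becomes 0
Maximum depth reached: 4

4


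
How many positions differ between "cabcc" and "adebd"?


Comparing "cabcc" and "adebd" position by position:
  Position 0: 'c' vs 'a' => DIFFER
  Position 1: 'a' vs 'd' => DIFFER
  Position 2: 'b' vs 'e' => DIFFER
  Position 3: 'c' vs 'b' => DIFFER
  Position 4: 'c' vs 'd' => DIFFER
Positions that differ: 5

5


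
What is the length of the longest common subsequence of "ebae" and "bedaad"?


LCS of "ebae" and "bedaad"
DP table:
           b    e    d    a    a    d
      0    0    0    0    0    0    0
  e   0    0    1    1    1    1    1
  b   0    1    1    1    1    1    1
  a   0    1    1    1    2    2    2
  e   0    1    2    2    2    2    2
LCS length = dp[4][6] = 2

2


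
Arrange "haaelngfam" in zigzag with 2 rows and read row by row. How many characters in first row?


Zigzag "haaelngfam" into 2 rows:
Placing characters:
  'h' => row 0
  'a' => row 1
  'a' => row 0
  'e' => row 1
  'l' => row 0
  'n' => row 1
  'g' => row 0
  'f' => row 1
  'a' => row 0
  'm' => row 1
Rows:
  Row 0: "halga"
  Row 1: "aenfm"
First row length: 5

5


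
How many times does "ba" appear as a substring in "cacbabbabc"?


Searching for "ba" in "cacbabbabc"
Scanning each position:
  Position 0: "ca" => no
  Position 1: "ac" => no
  Position 2: "cb" => no
  Position 3: "ba" => MATCH
  Position 4: "ab" => no
  Position 5: "bb" => no
  Position 6: "ba" => MATCH
  Position 7: "ab" => no
  Position 8: "bc" => no
Total occurrences: 2

2


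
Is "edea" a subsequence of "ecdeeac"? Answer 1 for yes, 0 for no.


Check if "edea" is a subsequence of "ecdeeac"
Greedy scan:
  Position 0 ('e'): matches sub[0] = 'e'
  Position 1 ('c'): no match needed
  Position 2 ('d'): matches sub[1] = 'd'
  Position 3 ('e'): matches sub[2] = 'e'
  Position 4 ('e'): no match needed
  Position 5 ('a'): matches sub[3] = 'a'
  Position 6 ('c'): no match needed
All 4 characters matched => is a subsequence

1


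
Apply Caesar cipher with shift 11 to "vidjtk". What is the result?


Caesar cipher: shift "vidjtk" by 11
  'v' (pos 21) + 11 = pos 6 = 'g'
  'i' (pos 8) + 11 = pos 19 = 't'
  'd' (pos 3) + 11 = pos 14 = 'o'
  'j' (pos 9) + 11 = pos 20 = 'u'
  't' (pos 19) + 11 = pos 4 = 'e'
  'k' (pos 10) + 11 = pos 21 = 'v'
Result: gtouev

gtouev


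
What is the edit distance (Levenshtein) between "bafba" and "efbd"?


Computing edit distance: "bafba" -> "efbd"
DP table:
           e    f    b    d
      0    1    2    3    4
  b   1    1    2    2    3
  a   2    2    2    3    3
  f   3    3    2    3    4
  b   4    4    3    2    3
  a   5    5    4    3    3
Edit distance = dp[5][4] = 3

3


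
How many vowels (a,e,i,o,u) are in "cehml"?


Input: cehml
Checking each character:
  'c' at position 0: consonant
  'e' at position 1: vowel (running total: 1)
  'h' at position 2: consonant
  'm' at position 3: consonant
  'l' at position 4: consonant
Total vowels: 1

1


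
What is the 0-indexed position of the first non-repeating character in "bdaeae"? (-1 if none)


Input: bdaeae
Character frequencies:
  'a': 2
  'b': 1
  'd': 1
  'e': 2
Scanning left to right for freq == 1:
  Position 0 ('b'): unique! => answer = 0

0


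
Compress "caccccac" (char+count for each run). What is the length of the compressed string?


Input: caccccac
Runs:
  'c' x 1 => "c1"
  'a' x 1 => "a1"
  'c' x 4 => "c4"
  'a' x 1 => "a1"
  'c' x 1 => "c1"
Compressed: "c1a1c4a1c1"
Compressed length: 10

10


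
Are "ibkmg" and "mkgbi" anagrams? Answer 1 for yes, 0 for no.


Strings: "ibkmg", "mkgbi"
Sorted first:  bgikm
Sorted second: bgikm
Sorted forms match => anagrams

1


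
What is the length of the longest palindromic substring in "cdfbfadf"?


Input: "cdfbfadf"
Checking substrings for palindromes:
  [2:5] "fbf" (len 3) => palindrome
Longest palindromic substring: "fbf" with length 3

3


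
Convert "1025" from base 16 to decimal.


Input: "1025" in base 16
Positional expansion:
  Digit '1' (value 1) x 16^3 = 4096
  Digit '0' (value 0) x 16^2 = 0
  Digit '2' (value 2) x 16^1 = 32
  Digit '5' (value 5) x 16^0 = 5
Sum = 4133

4133


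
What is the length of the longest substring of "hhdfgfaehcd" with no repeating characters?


Input: "hhdfgfaehcd"
Sliding window (track last position of each char):
  Position 0 ('h'): window [0,0] length 1 -- new best
  Position 1 ('h'): repeat (last at 0), move window start to 1
  Position 1 ('h'): window [1,1] length 1
  Position 2 ('d'): window [1,2] length 2 -- new best
  Position 3 ('f'): window [1,3] length 3 -- new best
  Position 4 ('g'): window [1,4] length 4 -- new best
  Position 5 ('f'): repeat (last at 3), move window start to 4
  Position 5 ('f'): window [4,5] length 2
  Position 6 ('a'): window [4,6] length 3
  Position 7 ('e'): window [4,7] length 4
  Position 8 ('h'): window [4,8] length 5 -- new best
  Position 9 ('c'): window [4,9] length 6 -- new best
  Position 10 ('d'): window [4,10] length 7 -- new best
Longest substring with no repeats: "gfaehcd" with length 7

7


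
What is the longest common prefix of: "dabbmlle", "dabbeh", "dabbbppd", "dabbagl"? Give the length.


Words: dabbmlle, dabbeh, dabbbppd, dabbagl
  Position 0: all 'd' => match
  Position 1: all 'a' => match
  Position 2: all 'b' => match
  Position 3: all 'b' => match
  Position 4: ('m', 'e', 'b', 'a') => mismatch, stop
LCP = "dabb" (length 4)

4


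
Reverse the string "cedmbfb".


Input: cedmbfb
Reading characters right to left:
  Position 6: 'b'
  Position 5: 'f'
  Position 4: 'b'
  Position 3: 'm'
  Position 2: 'd'
  Position 1: 'e'
  Position 0: 'c'
Reversed: bfbmdec

bfbmdec


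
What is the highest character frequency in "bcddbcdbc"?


Input: bcddbcdbc
Character counts:
  'b': 3
  'c': 3
  'd': 3
Maximum frequency: 3

3


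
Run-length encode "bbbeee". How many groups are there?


Input: bbbeee
Scanning for consecutive runs:
  Group 1: 'b' x 3 (positions 0-2)
  Group 2: 'e' x 3 (positions 3-5)
Total groups: 2

2


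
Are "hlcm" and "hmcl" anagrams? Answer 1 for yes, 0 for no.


Strings: "hlcm", "hmcl"
Sorted first:  chlm
Sorted second: chlm
Sorted forms match => anagrams

1


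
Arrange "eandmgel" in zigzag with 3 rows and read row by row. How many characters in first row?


Zigzag "eandmgel" into 3 rows:
Placing characters:
  'e' => row 0
  'a' => row 1
  'n' => row 2
  'd' => row 1
  'm' => row 0
  'g' => row 1
  'e' => row 2
  'l' => row 1
Rows:
  Row 0: "em"
  Row 1: "adgl"
  Row 2: "ne"
First row length: 2

2


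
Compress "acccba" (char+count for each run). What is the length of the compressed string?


Input: acccba
Runs:
  'a' x 1 => "a1"
  'c' x 3 => "c3"
  'b' x 1 => "b1"
  'a' x 1 => "a1"
Compressed: "a1c3b1a1"
Compressed length: 8

8


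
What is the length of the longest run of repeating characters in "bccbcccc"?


Input: "bccbcccc"
Scanning for longest run:
  Position 1 ('c'): new char, reset run to 1
  Position 2 ('c'): continues run of 'c', length=2
  Position 3 ('b'): new char, reset run to 1
  Position 4 ('c'): new char, reset run to 1
  Position 5 ('c'): continues run of 'c', length=2
  Position 6 ('c'): continues run of 'c', length=3
  Position 7 ('c'): continues run of 'c', length=4
Longest run: 'c' with length 4

4


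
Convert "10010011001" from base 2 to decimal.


Input: "10010011001" in base 2
Positional expansion:
  Digit '1' (value 1) x 2^10 = 1024
  Digit '0' (value 0) x 2^9 = 0
  Digit '0' (value 0) x 2^8 = 0
  Digit '1' (value 1) x 2^7 = 128
  Digit '0' (value 0) x 2^6 = 0
  Digit '0' (value 0) x 2^5 = 0
  Digit '1' (value 1) x 2^4 = 16
  Digit '1' (value 1) x 2^3 = 8
  Digit '0' (value 0) x 2^2 = 0
  Digit '0' (value 0) x 2^1 = 0
  Digit '1' (value 1) x 2^0 = 1
Sum = 1177

1177


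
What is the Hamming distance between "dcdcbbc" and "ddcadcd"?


Comparing "dcdcbbc" and "ddcadcd" position by position:
  Position 0: 'd' vs 'd' => same
  Position 1: 'c' vs 'd' => differ
  Position 2: 'd' vs 'c' => differ
  Position 3: 'c' vs 'a' => differ
  Position 4: 'b' vs 'd' => differ
  Position 5: 'b' vs 'c' => differ
  Position 6: 'c' vs 'd' => differ
Total differences (Hamming distance): 6

6


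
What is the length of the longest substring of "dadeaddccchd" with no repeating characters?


Input: "dadeaddccchd"
Sliding window (track last position of each char):
  Position 0 ('d'): window [0,0] length 1 -- new best
  Position 1 ('a'): window [0,1] length 2 -- new best
  Position 2 ('d'): repeat (last at 0), move window start to 1
  Position 2 ('d'): window [1,2] length 2
  Position 3 ('e'): window [1,3] length 3 -- new best
  Position 4 ('a'): repeat (last at 1), move window start to 2
  Position 4 ('a'): window [2,4] length 3
  Position 5 ('d'): repeat (last at 2), move window start to 3
  Position 5 ('d'): window [3,5] length 3
  Position 6 ('d'): repeat (last at 5), move window start to 6
  Position 6 ('d'): window [6,6] length 1
  Position 7 ('c'): window [6,7] length 2
  Position 8 ('c'): repeat (last at 7), move window start to 8
  Position 8 ('c'): window [8,8] length 1
  Position 9 ('c'): repeat (last at 8), move window start to 9
  Position 9 ('c'): window [9,9] length 1
  Position 10 ('h'): window [9,10] length 2
  Position 11 ('d'): window [9,11] length 3
Longest substring with no repeats: "ade" with length 3

3


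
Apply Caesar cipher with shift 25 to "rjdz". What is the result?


Caesar cipher: shift "rjdz" by 25
  'r' (pos 17) + 25 = pos 16 = 'q'
  'j' (pos 9) + 25 = pos 8 = 'i'
  'd' (pos 3) + 25 = pos 2 = 'c'
  'z' (pos 25) + 25 = pos 24 = 'y'
Result: qicy

qicy


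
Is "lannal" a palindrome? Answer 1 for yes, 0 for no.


Input: lannal
Reversed: lannal
  Compare pos 0 ('l') with pos 5 ('l'): match
  Compare pos 1 ('a') with pos 4 ('a'): match
  Compare pos 2 ('n') with pos 3 ('n'): match
Result: palindrome

1


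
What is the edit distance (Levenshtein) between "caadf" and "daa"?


Computing edit distance: "caadf" -> "daa"
DP table:
           d    a    a
      0    1    2    3
  c   1    1    2    3
  a   2    2    1    2
  a   3    3    2    1
  d   4    3    3    2
  f   5    4    4    3
Edit distance = dp[5][3] = 3

3


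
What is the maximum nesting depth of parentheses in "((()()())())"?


Input: "((()()())())"
Tracking depth:
  Position 0 '(': depth becomes 1
  Position 1 '(': depth becomes 2
  Position 2 '(': depth becomes 3
  Position 3 ')': depth becomes 2
  Position 4 '(': depth becomes 3
  Position 5 ')': depth becomes 2
  Position 6 '(': depth becomes 3
  Position 7 ')': depth becomes 2
  Position 8 ')': depth becomes 1
  Position 9 '(': depth becomes 2
  Position 10 ')': depth becomes 1
  Position 11 ')': depth becomes 0
Maximum depth reached: 3

3


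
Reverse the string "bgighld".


Input: bgighld
Reading characters right to left:
  Position 6: 'd'
  Position 5: 'l'
  Position 4: 'h'
  Position 3: 'g'
  Position 2: 'i'
  Position 1: 'g'
  Position 0: 'b'
Reversed: dlhgigb

dlhgigb


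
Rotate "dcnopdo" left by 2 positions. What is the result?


Input: "dcnopdo", rotate left by 2
First 2 characters: "dc"
Remaining characters: "nopdo"
Concatenate remaining + first: "nopdo" + "dc" = "nopdodc"

nopdodc


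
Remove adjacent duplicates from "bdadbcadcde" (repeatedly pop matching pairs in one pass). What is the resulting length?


Input: bdadbcadcde
Stack-based adjacent duplicate removal:
  Read 'b': push. Stack: b
  Read 'd': push. Stack: bd
  Read 'a': push. Stack: bda
  Read 'd': push. Stack: bdad
  Read 'b': push. Stack: bdadb
  Read 'c': push. Stack: bdadbc
  Read 'a': push. Stack: bdadbca
  Read 'd': push. Stack: bdadbcad
  Read 'c': push. Stack: bdadbcadc
  Read 'd': push. Stack: bdadbcadcd
  Read 'e': push. Stack: bdadbcadcde
Final stack: "bdadbcadcde" (length 11)

11


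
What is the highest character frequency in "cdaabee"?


Input: cdaabee
Character counts:
  'a': 2
  'b': 1
  'c': 1
  'd': 1
  'e': 2
Maximum frequency: 2

2


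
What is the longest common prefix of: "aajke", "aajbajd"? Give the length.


Words: aajke, aajbajd
  Position 0: all 'a' => match
  Position 1: all 'a' => match
  Position 2: all 'j' => match
  Position 3: ('k', 'b') => mismatch, stop
LCP = "aaj" (length 3)

3


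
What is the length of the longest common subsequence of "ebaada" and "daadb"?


LCS of "ebaada" and "daadb"
DP table:
           d    a    a    d    b
      0    0    0    0    0    0
  e   0    0    0    0    0    0
  b   0    0    0    0    0    1
  a   0    0    1    1    1    1
  a   0    0    1    2    2    2
  d   0    1    1    2    3    3
  a   0    1    2    2    3    3
LCS length = dp[6][5] = 3

3


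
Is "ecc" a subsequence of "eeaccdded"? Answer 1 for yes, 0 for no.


Check if "ecc" is a subsequence of "eeaccdded"
Greedy scan:
  Position 0 ('e'): matches sub[0] = 'e'
  Position 1 ('e'): no match needed
  Position 2 ('a'): no match needed
  Position 3 ('c'): matches sub[1] = 'c'
  Position 4 ('c'): matches sub[2] = 'c'
  Position 5 ('d'): no match needed
  Position 6 ('d'): no match needed
  Position 7 ('e'): no match needed
  Position 8 ('d'): no match needed
All 3 characters matched => is a subsequence

1


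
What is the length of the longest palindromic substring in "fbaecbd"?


Input: "fbaecbd"
Checking substrings for palindromes:
  No multi-char palindromic substrings found
Longest palindromic substring: "f" with length 1

1


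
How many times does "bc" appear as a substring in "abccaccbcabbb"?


Searching for "bc" in "abccaccbcabbb"
Scanning each position:
  Position 0: "ab" => no
  Position 1: "bc" => MATCH
  Position 2: "cc" => no
  Position 3: "ca" => no
  Position 4: "ac" => no
  Position 5: "cc" => no
  Position 6: "cb" => no
  Position 7: "bc" => MATCH
  Position 8: "ca" => no
  Position 9: "ab" => no
  Position 10: "bb" => no
  Position 11: "bb" => no
Total occurrences: 2

2


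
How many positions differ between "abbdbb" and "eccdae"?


Comparing "abbdbb" and "eccdae" position by position:
  Position 0: 'a' vs 'e' => DIFFER
  Position 1: 'b' vs 'c' => DIFFER
  Position 2: 'b' vs 'c' => DIFFER
  Position 3: 'd' vs 'd' => same
  Position 4: 'b' vs 'a' => DIFFER
  Position 5: 'b' vs 'e' => DIFFER
Positions that differ: 5

5


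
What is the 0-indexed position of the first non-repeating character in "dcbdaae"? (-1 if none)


Input: dcbdaae
Character frequencies:
  'a': 2
  'b': 1
  'c': 1
  'd': 2
  'e': 1
Scanning left to right for freq == 1:
  Position 0 ('d'): freq=2, skip
  Position 1 ('c'): unique! => answer = 1

1


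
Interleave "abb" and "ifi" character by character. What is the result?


Interleaving "abb" and "ifi":
  Position 0: 'a' from first, 'i' from second => "ai"
  Position 1: 'b' from first, 'f' from second => "bf"
  Position 2: 'b' from first, 'i' from second => "bi"
Result: aibfbi

aibfbi


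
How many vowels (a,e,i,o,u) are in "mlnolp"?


Input: mlnolp
Checking each character:
  'm' at position 0: consonant
  'l' at position 1: consonant
  'n' at position 2: consonant
  'o' at position 3: vowel (running total: 1)
  'l' at position 4: consonant
  'p' at position 5: consonant
Total vowels: 1

1


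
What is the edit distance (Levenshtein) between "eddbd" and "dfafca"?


Computing edit distance: "eddbd" -> "dfafca"
DP table:
           d    f    a    f    c    a
      0    1    2    3    4    5    6
  e   1    1    2    3    4    5    6
  d   2    1    2    3    4    5    6
  d   3    2    2    3    4    5    6
  b   4    3    3    3    4    5    6
  d   5    4    4    4    4    5    6
Edit distance = dp[5][6] = 6

6


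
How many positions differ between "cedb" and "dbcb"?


Comparing "cedb" and "dbcb" position by position:
  Position 0: 'c' vs 'd' => DIFFER
  Position 1: 'e' vs 'b' => DIFFER
  Position 2: 'd' vs 'c' => DIFFER
  Position 3: 'b' vs 'b' => same
Positions that differ: 3

3


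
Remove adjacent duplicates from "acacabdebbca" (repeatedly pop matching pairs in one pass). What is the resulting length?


Input: acacabdebbca
Stack-based adjacent duplicate removal:
  Read 'a': push. Stack: a
  Read 'c': push. Stack: ac
  Read 'a': push. Stack: aca
  Read 'c': push. Stack: acac
  Read 'a': push. Stack: acaca
  Read 'b': push. Stack: acacab
  Read 'd': push. Stack: acacabd
  Read 'e': push. Stack: acacabde
  Read 'b': push. Stack: acacabdeb
  Read 'b': matches stack top 'b' => pop. Stack: acacabde
  Read 'c': push. Stack: acacabdec
  Read 'a': push. Stack: acacabdeca
Final stack: "acacabdeca" (length 10)

10


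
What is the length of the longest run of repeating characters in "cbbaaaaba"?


Input: "cbbaaaaba"
Scanning for longest run:
  Position 1 ('b'): new char, reset run to 1
  Position 2 ('b'): continues run of 'b', length=2
  Position 3 ('a'): new char, reset run to 1
  Position 4 ('a'): continues run of 'a', length=2
  Position 5 ('a'): continues run of 'a', length=3
  Position 6 ('a'): continues run of 'a', length=4
  Position 7 ('b'): new char, reset run to 1
  Position 8 ('a'): new char, reset run to 1
Longest run: 'a' with length 4

4


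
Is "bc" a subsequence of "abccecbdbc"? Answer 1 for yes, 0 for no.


Check if "bc" is a subsequence of "abccecbdbc"
Greedy scan:
  Position 0 ('a'): no match needed
  Position 1 ('b'): matches sub[0] = 'b'
  Position 2 ('c'): matches sub[1] = 'c'
  Position 3 ('c'): no match needed
  Position 4 ('e'): no match needed
  Position 5 ('c'): no match needed
  Position 6 ('b'): no match needed
  Position 7 ('d'): no match needed
  Position 8 ('b'): no match needed
  Position 9 ('c'): no match needed
All 2 characters matched => is a subsequence

1


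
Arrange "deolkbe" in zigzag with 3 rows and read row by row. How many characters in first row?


Zigzag "deolkbe" into 3 rows:
Placing characters:
  'd' => row 0
  'e' => row 1
  'o' => row 2
  'l' => row 1
  'k' => row 0
  'b' => row 1
  'e' => row 2
Rows:
  Row 0: "dk"
  Row 1: "elb"
  Row 2: "oe"
First row length: 2

2


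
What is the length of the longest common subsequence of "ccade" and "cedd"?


LCS of "ccade" and "cedd"
DP table:
           c    e    d    d
      0    0    0    0    0
  c   0    1    1    1    1
  c   0    1    1    1    1
  a   0    1    1    1    1
  d   0    1    1    2    2
  e   0    1    2    2    2
LCS length = dp[5][4] = 2

2


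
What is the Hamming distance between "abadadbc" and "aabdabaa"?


Comparing "abadadbc" and "aabdabaa" position by position:
  Position 0: 'a' vs 'a' => same
  Position 1: 'b' vs 'a' => differ
  Position 2: 'a' vs 'b' => differ
  Position 3: 'd' vs 'd' => same
  Position 4: 'a' vs 'a' => same
  Position 5: 'd' vs 'b' => differ
  Position 6: 'b' vs 'a' => differ
  Position 7: 'c' vs 'a' => differ
Total differences (Hamming distance): 5

5


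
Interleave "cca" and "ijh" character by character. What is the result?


Interleaving "cca" and "ijh":
  Position 0: 'c' from first, 'i' from second => "ci"
  Position 1: 'c' from first, 'j' from second => "cj"
  Position 2: 'a' from first, 'h' from second => "ah"
Result: cicjah

cicjah


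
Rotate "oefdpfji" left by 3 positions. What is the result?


Input: "oefdpfji", rotate left by 3
First 3 characters: "oef"
Remaining characters: "dpfji"
Concatenate remaining + first: "dpfji" + "oef" = "dpfjioef"

dpfjioef


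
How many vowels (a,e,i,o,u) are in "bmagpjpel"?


Input: bmagpjpel
Checking each character:
  'b' at position 0: consonant
  'm' at position 1: consonant
  'a' at position 2: vowel (running total: 1)
  'g' at position 3: consonant
  'p' at position 4: consonant
  'j' at position 5: consonant
  'p' at position 6: consonant
  'e' at position 7: vowel (running total: 2)
  'l' at position 8: consonant
Total vowels: 2

2


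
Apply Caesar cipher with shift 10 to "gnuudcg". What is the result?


Caesar cipher: shift "gnuudcg" by 10
  'g' (pos 6) + 10 = pos 16 = 'q'
  'n' (pos 13) + 10 = pos 23 = 'x'
  'u' (pos 20) + 10 = pos 4 = 'e'
  'u' (pos 20) + 10 = pos 4 = 'e'
  'd' (pos 3) + 10 = pos 13 = 'n'
  'c' (pos 2) + 10 = pos 12 = 'm'
  'g' (pos 6) + 10 = pos 16 = 'q'
Result: qxeenmq

qxeenmq


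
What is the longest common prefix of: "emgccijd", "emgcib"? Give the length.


Words: emgccijd, emgcib
  Position 0: all 'e' => match
  Position 1: all 'm' => match
  Position 2: all 'g' => match
  Position 3: all 'c' => match
  Position 4: ('c', 'i') => mismatch, stop
LCP = "emgc" (length 4)

4


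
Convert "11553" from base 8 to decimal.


Input: "11553" in base 8
Positional expansion:
  Digit '1' (value 1) x 8^4 = 4096
  Digit '1' (value 1) x 8^3 = 512
  Digit '5' (value 5) x 8^2 = 320
  Digit '5' (value 5) x 8^1 = 40
  Digit '3' (value 3) x 8^0 = 3
Sum = 4971

4971


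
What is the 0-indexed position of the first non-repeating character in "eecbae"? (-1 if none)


Input: eecbae
Character frequencies:
  'a': 1
  'b': 1
  'c': 1
  'e': 3
Scanning left to right for freq == 1:
  Position 0 ('e'): freq=3, skip
  Position 1 ('e'): freq=3, skip
  Position 2 ('c'): unique! => answer = 2

2


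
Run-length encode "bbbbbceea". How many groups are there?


Input: bbbbbceea
Scanning for consecutive runs:
  Group 1: 'b' x 5 (positions 0-4)
  Group 2: 'c' x 1 (positions 5-5)
  Group 3: 'e' x 2 (positions 6-7)
  Group 4: 'a' x 1 (positions 8-8)
Total groups: 4

4


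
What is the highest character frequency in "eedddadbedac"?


Input: eedddadbedac
Character counts:
  'a': 2
  'b': 1
  'c': 1
  'd': 5
  'e': 3
Maximum frequency: 5

5


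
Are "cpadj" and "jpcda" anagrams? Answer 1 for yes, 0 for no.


Strings: "cpadj", "jpcda"
Sorted first:  acdjp
Sorted second: acdjp
Sorted forms match => anagrams

1


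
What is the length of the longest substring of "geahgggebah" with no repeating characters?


Input: "geahgggebah"
Sliding window (track last position of each char):
  Position 0 ('g'): window [0,0] length 1 -- new best
  Position 1 ('e'): window [0,1] length 2 -- new best
  Position 2 ('a'): window [0,2] length 3 -- new best
  Position 3 ('h'): window [0,3] length 4 -- new best
  Position 4 ('g'): repeat (last at 0), move window start to 1
  Position 4 ('g'): window [1,4] length 4
  Position 5 ('g'): repeat (last at 4), move window start to 5
  Position 5 ('g'): window [5,5] length 1
  Position 6 ('g'): repeat (last at 5), move window start to 6
  Position 6 ('g'): window [6,6] length 1
  Position 7 ('e'): window [6,7] length 2
  Position 8 ('b'): window [6,8] length 3
  Position 9 ('a'): window [6,9] length 4
  Position 10 ('h'): window [6,10] length 5 -- new best
Longest substring with no repeats: "gebah" with length 5

5


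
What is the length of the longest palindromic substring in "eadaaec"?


Input: "eadaaec"
Checking substrings for palindromes:
  [1:4] "ada" (len 3) => palindrome
  [3:5] "aa" (len 2) => palindrome
Longest palindromic substring: "ada" with length 3

3


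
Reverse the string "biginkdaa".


Input: biginkdaa
Reading characters right to left:
  Position 8: 'a'
  Position 7: 'a'
  Position 6: 'd'
  Position 5: 'k'
  Position 4: 'n'
  Position 3: 'i'
  Position 2: 'g'
  Position 1: 'i'
  Position 0: 'b'
Reversed: aadknigib

aadknigib


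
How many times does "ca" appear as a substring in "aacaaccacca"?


Searching for "ca" in "aacaaccacca"
Scanning each position:
  Position 0: "aa" => no
  Position 1: "ac" => no
  Position 2: "ca" => MATCH
  Position 3: "aa" => no
  Position 4: "ac" => no
  Position 5: "cc" => no
  Position 6: "ca" => MATCH
  Position 7: "ac" => no
  Position 8: "cc" => no
  Position 9: "ca" => MATCH
Total occurrences: 3

3
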